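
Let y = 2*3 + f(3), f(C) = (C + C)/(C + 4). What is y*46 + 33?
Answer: 2439/7 ≈ 348.43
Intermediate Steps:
f(C) = 2*C/(4 + C) (f(C) = (2*C)/(4 + C) = 2*C/(4 + C))
y = 48/7 (y = 2*3 + 2*3/(4 + 3) = 6 + 2*3/7 = 6 + 2*3*(⅐) = 6 + 6/7 = 48/7 ≈ 6.8571)
y*46 + 33 = (48/7)*46 + 33 = 2208/7 + 33 = 2439/7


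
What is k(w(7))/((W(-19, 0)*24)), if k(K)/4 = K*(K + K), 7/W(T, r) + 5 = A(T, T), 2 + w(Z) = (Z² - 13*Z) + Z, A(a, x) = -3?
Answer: -10952/21 ≈ -521.52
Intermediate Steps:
w(Z) = -2 + Z² - 12*Z (w(Z) = -2 + ((Z² - 13*Z) + Z) = -2 + (Z² - 12*Z) = -2 + Z² - 12*Z)
W(T, r) = -7/8 (W(T, r) = 7/(-5 - 3) = 7/(-8) = 7*(-⅛) = -7/8)
k(K) = 8*K² (k(K) = 4*(K*(K + K)) = 4*(K*(2*K)) = 4*(2*K²) = 8*K²)
k(w(7))/((W(-19, 0)*24)) = (8*(-2 + 7² - 12*7)²)/((-7/8*24)) = (8*(-2 + 49 - 84)²)/(-21) = (8*(-37)²)*(-1/21) = (8*1369)*(-1/21) = 10952*(-1/21) = -10952/21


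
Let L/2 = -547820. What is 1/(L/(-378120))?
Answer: 9453/27391 ≈ 0.34511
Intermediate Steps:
L = -1095640 (L = 2*(-547820) = -1095640)
1/(L/(-378120)) = 1/(-1095640/(-378120)) = 1/(-1095640*(-1/378120)) = 1/(27391/9453) = 9453/27391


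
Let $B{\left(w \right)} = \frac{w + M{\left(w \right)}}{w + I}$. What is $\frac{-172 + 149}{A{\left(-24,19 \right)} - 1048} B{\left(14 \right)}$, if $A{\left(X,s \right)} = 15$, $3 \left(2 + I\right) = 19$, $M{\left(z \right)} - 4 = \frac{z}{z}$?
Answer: $\frac{1311}{56815} \approx 0.023075$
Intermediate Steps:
$M{\left(z \right)} = 5$ ($M{\left(z \right)} = 4 + \frac{z}{z} = 4 + 1 = 5$)
$I = \frac{13}{3}$ ($I = -2 + \frac{1}{3} \cdot 19 = -2 + \frac{19}{3} = \frac{13}{3} \approx 4.3333$)
$B{\left(w \right)} = \frac{5 + w}{\frac{13}{3} + w}$ ($B{\left(w \right)} = \frac{w + 5}{w + \frac{13}{3}} = \frac{5 + w}{\frac{13}{3} + w}$)
$\frac{-172 + 149}{A{\left(-24,19 \right)} - 1048} B{\left(14 \right)} = \frac{-172 + 149}{15 - 1048} \frac{3 \left(5 + 14\right)}{13 + 3 \cdot 14} = - \frac{23}{-1033} \cdot 3 \frac{1}{13 + 42} \cdot 19 = \left(-23\right) \left(- \frac{1}{1033}\right) 3 \cdot \frac{1}{55} \cdot 19 = \frac{23 \cdot 3 \cdot \frac{1}{55} \cdot 19}{1033} = \frac{23}{1033} \cdot \frac{57}{55} = \frac{1311}{56815}$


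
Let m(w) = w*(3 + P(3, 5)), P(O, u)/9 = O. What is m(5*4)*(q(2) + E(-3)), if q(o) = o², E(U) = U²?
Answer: 7800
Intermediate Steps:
P(O, u) = 9*O
m(w) = 30*w (m(w) = w*(3 + 9*3) = w*(3 + 27) = w*30 = 30*w)
m(5*4)*(q(2) + E(-3)) = (30*(5*4))*(2² + (-3)²) = (30*20)*(4 + 9) = 600*13 = 7800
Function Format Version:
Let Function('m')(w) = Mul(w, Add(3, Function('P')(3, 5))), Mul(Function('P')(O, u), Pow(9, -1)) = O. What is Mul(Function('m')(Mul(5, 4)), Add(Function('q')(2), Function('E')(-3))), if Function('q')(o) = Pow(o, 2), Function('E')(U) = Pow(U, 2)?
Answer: 7800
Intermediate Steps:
Function('P')(O, u) = Mul(9, O)
Function('m')(w) = Mul(30, w) (Function('m')(w) = Mul(w, Add(3, Mul(9, 3))) = Mul(w, Add(3, 27)) = Mul(w, 30) = Mul(30, w))
Mul(Function('m')(Mul(5, 4)), Add(Function('q')(2), Function('E')(-3))) = Mul(Mul(30, Mul(5, 4)), Add(Pow(2, 2), Pow(-3, 2))) = Mul(Mul(30, 20), Add(4, 9)) = Mul(600, 13) = 7800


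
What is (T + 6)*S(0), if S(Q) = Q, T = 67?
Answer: 0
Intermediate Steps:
(T + 6)*S(0) = (67 + 6)*0 = 73*0 = 0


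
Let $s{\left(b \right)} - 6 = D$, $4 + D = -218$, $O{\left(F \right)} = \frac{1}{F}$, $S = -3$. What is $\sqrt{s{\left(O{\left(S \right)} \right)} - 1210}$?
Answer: $i \sqrt{1426} \approx 37.762 i$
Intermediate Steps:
$D = -222$ ($D = -4 - 218 = -222$)
$s{\left(b \right)} = -216$ ($s{\left(b \right)} = 6 - 222 = -216$)
$\sqrt{s{\left(O{\left(S \right)} \right)} - 1210} = \sqrt{-216 - 1210} = \sqrt{-1426} = i \sqrt{1426}$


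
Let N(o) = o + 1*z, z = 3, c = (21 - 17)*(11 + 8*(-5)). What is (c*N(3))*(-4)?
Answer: 2784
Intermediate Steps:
c = -116 (c = 4*(11 - 40) = 4*(-29) = -116)
N(o) = 3 + o (N(o) = o + 1*3 = o + 3 = 3 + o)
(c*N(3))*(-4) = -116*(3 + 3)*(-4) = -116*6*(-4) = -696*(-4) = 2784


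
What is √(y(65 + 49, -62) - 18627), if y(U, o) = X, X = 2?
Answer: 5*I*√745 ≈ 136.47*I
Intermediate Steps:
y(U, o) = 2
√(y(65 + 49, -62) - 18627) = √(2 - 18627) = √(-18625) = 5*I*√745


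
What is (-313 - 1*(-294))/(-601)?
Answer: 19/601 ≈ 0.031614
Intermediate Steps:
(-313 - 1*(-294))/(-601) = (-313 + 294)*(-1/601) = -19*(-1/601) = 19/601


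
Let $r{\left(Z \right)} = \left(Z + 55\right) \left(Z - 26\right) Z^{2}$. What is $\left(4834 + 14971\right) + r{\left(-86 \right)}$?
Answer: $25698717$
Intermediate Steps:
$r{\left(Z \right)} = Z^{2} \left(-26 + Z\right) \left(55 + Z\right)$ ($r{\left(Z \right)} = \left(55 + Z\right) \left(Z - 26\right) Z^{2} = \left(55 + Z\right) \left(-26 + Z\right) Z^{2} = \left(-26 + Z\right) \left(55 + Z\right) Z^{2} = Z^{2} \left(-26 + Z\right) \left(55 + Z\right)$)
$\left(4834 + 14971\right) + r{\left(-86 \right)} = \left(4834 + 14971\right) + \left(-86\right)^{2} \left(-1430 + \left(-86\right)^{2} + 29 \left(-86\right)\right) = 19805 + 7396 \left(-1430 + 7396 - 2494\right) = 19805 + 7396 \cdot 3472 = 19805 + 25678912 = 25698717$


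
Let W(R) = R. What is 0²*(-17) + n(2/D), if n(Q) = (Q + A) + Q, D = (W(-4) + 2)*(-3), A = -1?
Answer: -⅓ ≈ -0.33333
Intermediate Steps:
D = 6 (D = (-4 + 2)*(-3) = -2*(-3) = 6)
n(Q) = -1 + 2*Q (n(Q) = (Q - 1) + Q = (-1 + Q) + Q = -1 + 2*Q)
0²*(-17) + n(2/D) = 0²*(-17) + (-1 + 2*(2/6)) = 0*(-17) + (-1 + 2*(2*(⅙))) = 0 + (-1 + 2*(⅓)) = 0 + (-1 + ⅔) = 0 - ⅓ = -⅓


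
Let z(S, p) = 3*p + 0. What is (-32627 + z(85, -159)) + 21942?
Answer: -11162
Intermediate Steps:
z(S, p) = 3*p
(-32627 + z(85, -159)) + 21942 = (-32627 + 3*(-159)) + 21942 = (-32627 - 477) + 21942 = -33104 + 21942 = -11162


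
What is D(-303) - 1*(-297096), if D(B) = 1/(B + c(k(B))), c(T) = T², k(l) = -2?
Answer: 88831703/299 ≈ 2.9710e+5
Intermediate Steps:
D(B) = 1/(4 + B) (D(B) = 1/(B + (-2)²) = 1/(B + 4) = 1/(4 + B))
D(-303) - 1*(-297096) = 1/(4 - 303) - 1*(-297096) = 1/(-299) + 297096 = -1/299 + 297096 = 88831703/299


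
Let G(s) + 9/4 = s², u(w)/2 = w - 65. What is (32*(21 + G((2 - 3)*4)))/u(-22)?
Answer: -556/87 ≈ -6.3908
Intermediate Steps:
u(w) = -130 + 2*w (u(w) = 2*(w - 65) = 2*(-65 + w) = -130 + 2*w)
G(s) = -9/4 + s²
(32*(21 + G((2 - 3)*4)))/u(-22) = (32*(21 + (-9/4 + ((2 - 3)*4)²)))/(-130 + 2*(-22)) = (32*(21 + (-9/4 + (-1*4)²)))/(-130 - 44) = (32*(21 + (-9/4 + (-4)²)))/(-174) = (32*(21 + (-9/4 + 16)))*(-1/174) = (32*(21 + 55/4))*(-1/174) = (32*(139/4))*(-1/174) = 1112*(-1/174) = -556/87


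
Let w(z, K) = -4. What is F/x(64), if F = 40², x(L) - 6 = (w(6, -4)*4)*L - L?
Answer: -800/541 ≈ -1.4787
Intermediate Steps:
x(L) = 6 - 17*L (x(L) = 6 + ((-4*4)*L - L) = 6 + (-16*L - L) = 6 - 17*L)
F = 1600
F/x(64) = 1600/(6 - 17*64) = 1600/(6 - 1088) = 1600/(-1082) = 1600*(-1/1082) = -800/541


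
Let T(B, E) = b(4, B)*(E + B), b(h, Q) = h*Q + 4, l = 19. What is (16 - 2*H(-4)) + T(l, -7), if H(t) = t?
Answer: 984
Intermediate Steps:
b(h, Q) = 4 + Q*h (b(h, Q) = Q*h + 4 = 4 + Q*h)
T(B, E) = (4 + 4*B)*(B + E) (T(B, E) = (4 + B*4)*(E + B) = (4 + 4*B)*(B + E))
(16 - 2*H(-4)) + T(l, -7) = (16 - 2*(-4)) + 4*(1 + 19)*(19 - 7) = (16 + 8) + 4*20*12 = 24 + 960 = 984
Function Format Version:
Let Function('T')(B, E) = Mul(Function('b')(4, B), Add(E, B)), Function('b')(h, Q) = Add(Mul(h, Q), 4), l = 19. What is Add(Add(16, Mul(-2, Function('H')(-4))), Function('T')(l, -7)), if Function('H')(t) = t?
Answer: 984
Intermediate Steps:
Function('b')(h, Q) = Add(4, Mul(Q, h)) (Function('b')(h, Q) = Add(Mul(Q, h), 4) = Add(4, Mul(Q, h)))
Function('T')(B, E) = Mul(Add(4, Mul(4, B)), Add(B, E)) (Function('T')(B, E) = Mul(Add(4, Mul(B, 4)), Add(E, B)) = Mul(Add(4, Mul(4, B)), Add(B, E)))
Add(Add(16, Mul(-2, Function('H')(-4))), Function('T')(l, -7)) = Add(Add(16, Mul(-2, -4)), Mul(4, Add(1, 19), Add(19, -7))) = Add(Add(16, 8), Mul(4, 20, 12)) = Add(24, 960) = 984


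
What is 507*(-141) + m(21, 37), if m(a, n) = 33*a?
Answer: -70794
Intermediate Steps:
507*(-141) + m(21, 37) = 507*(-141) + 33*21 = -71487 + 693 = -70794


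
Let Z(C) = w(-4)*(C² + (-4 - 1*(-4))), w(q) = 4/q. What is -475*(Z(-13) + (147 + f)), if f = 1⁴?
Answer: 9975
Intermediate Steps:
f = 1
Z(C) = -C² (Z(C) = (4/(-4))*(C² + (-4 - 1*(-4))) = (4*(-¼))*(C² + (-4 + 4)) = -(C² + 0) = -C²)
-475*(Z(-13) + (147 + f)) = -475*(-1*(-13)² + (147 + 1)) = -475*(-1*169 + 148) = -475*(-169 + 148) = -475*(-21) = 9975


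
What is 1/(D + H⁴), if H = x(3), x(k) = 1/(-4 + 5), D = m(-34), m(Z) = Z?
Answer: -1/33 ≈ -0.030303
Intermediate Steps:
D = -34
x(k) = 1 (x(k) = 1/1 = 1)
H = 1
1/(D + H⁴) = 1/(-34 + 1⁴) = 1/(-34 + 1) = 1/(-33) = -1/33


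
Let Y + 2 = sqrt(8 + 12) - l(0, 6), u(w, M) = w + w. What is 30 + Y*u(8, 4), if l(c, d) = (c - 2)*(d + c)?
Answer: 190 + 32*sqrt(5) ≈ 261.55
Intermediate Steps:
u(w, M) = 2*w
l(c, d) = (-2 + c)*(c + d)
Y = 10 + 2*sqrt(5) (Y = -2 + (sqrt(8 + 12) - (0**2 - 2*0 - 2*6 + 0*6)) = -2 + (sqrt(20) - (0 + 0 - 12 + 0)) = -2 + (2*sqrt(5) - 1*(-12)) = -2 + (2*sqrt(5) + 12) = -2 + (12 + 2*sqrt(5)) = 10 + 2*sqrt(5) ≈ 14.472)
30 + Y*u(8, 4) = 30 + (10 + 2*sqrt(5))*(2*8) = 30 + (10 + 2*sqrt(5))*16 = 30 + (160 + 32*sqrt(5)) = 190 + 32*sqrt(5)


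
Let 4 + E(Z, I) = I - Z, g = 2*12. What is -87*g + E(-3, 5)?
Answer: -2084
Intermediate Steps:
g = 24
E(Z, I) = -4 + I - Z (E(Z, I) = -4 + (I - Z) = -4 + I - Z)
-87*g + E(-3, 5) = -87*24 + (-4 + 5 - 1*(-3)) = -2088 + (-4 + 5 + 3) = -2088 + 4 = -2084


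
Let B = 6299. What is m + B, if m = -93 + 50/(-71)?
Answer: 440576/71 ≈ 6205.3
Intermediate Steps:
m = -6653/71 (m = -93 + 50*(-1/71) = -93 - 50/71 = -6653/71 ≈ -93.704)
m + B = -6653/71 + 6299 = 440576/71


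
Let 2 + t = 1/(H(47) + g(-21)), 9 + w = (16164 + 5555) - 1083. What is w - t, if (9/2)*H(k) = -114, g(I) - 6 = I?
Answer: 2496112/121 ≈ 20629.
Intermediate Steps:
g(I) = 6 + I
H(k) = -76/3 (H(k) = (2/9)*(-114) = -76/3)
w = 20627 (w = -9 + ((16164 + 5555) - 1083) = -9 + (21719 - 1083) = -9 + 20636 = 20627)
t = -245/121 (t = -2 + 1/(-76/3 + (6 - 21)) = -2 + 1/(-76/3 - 15) = -2 + 1/(-121/3) = -2 - 3/121 = -245/121 ≈ -2.0248)
w - t = 20627 - 1*(-245/121) = 20627 + 245/121 = 2496112/121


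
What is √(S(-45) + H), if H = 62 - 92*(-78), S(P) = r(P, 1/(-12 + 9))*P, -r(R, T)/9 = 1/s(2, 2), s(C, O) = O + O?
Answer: √29357/2 ≈ 85.669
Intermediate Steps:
s(C, O) = 2*O
r(R, T) = -9/4 (r(R, T) = -9/(2*2) = -9/4)
S(P) = -9*P/4
H = 7238 (H = 62 + 7176 = 7238)
√(S(-45) + H) = √(-9/4*(-45) + 7238) = √(405/4 + 7238) = √(29357/4) = √29357/2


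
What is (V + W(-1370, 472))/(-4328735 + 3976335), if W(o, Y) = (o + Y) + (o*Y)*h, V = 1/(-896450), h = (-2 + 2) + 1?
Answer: 580485440101/315908980000 ≈ 1.8375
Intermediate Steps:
h = 1 (h = 0 + 1 = 1)
V = -1/896450 ≈ -1.1155e-6
W(o, Y) = Y + o + Y*o (W(o, Y) = (o + Y) + (o*Y)*1 = (Y + o) + (Y*o)*1 = (Y + o) + Y*o = Y + o + Y*o)
(V + W(-1370, 472))/(-4328735 + 3976335) = (-1/896450 + (472 - 1370 + 472*(-1370)))/(-4328735 + 3976335) = (-1/896450 + (472 - 1370 - 646640))/(-352400) = (-1/896450 - 647538)*(-1/352400) = -580485440101/896450*(-1/352400) = 580485440101/315908980000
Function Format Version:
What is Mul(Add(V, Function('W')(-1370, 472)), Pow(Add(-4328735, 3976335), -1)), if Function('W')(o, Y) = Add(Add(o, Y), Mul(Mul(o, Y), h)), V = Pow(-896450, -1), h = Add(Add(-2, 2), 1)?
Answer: Rational(580485440101, 315908980000) ≈ 1.8375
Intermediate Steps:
h = 1 (h = Add(0, 1) = 1)
V = Rational(-1, 896450) ≈ -1.1155e-6
Function('W')(o, Y) = Add(Y, o, Mul(Y, o)) (Function('W')(o, Y) = Add(Add(o, Y), Mul(Mul(o, Y), 1)) = Add(Add(Y, o), Mul(Mul(Y, o), 1)) = Add(Add(Y, o), Mul(Y, o)) = Add(Y, o, Mul(Y, o)))
Mul(Add(V, Function('W')(-1370, 472)), Pow(Add(-4328735, 3976335), -1)) = Mul(Add(Rational(-1, 896450), Add(472, -1370, Mul(472, -1370))), Pow(Add(-4328735, 3976335), -1)) = Mul(Add(Rational(-1, 896450), Add(472, -1370, -646640)), Pow(-352400, -1)) = Mul(Add(Rational(-1, 896450), -647538), Rational(-1, 352400)) = Mul(Rational(-580485440101, 896450), Rational(-1, 352400)) = Rational(580485440101, 315908980000)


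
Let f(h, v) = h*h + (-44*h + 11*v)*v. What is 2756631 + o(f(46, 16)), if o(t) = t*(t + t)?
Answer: 1509981239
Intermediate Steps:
f(h, v) = h² + v*(-44*h + 11*v)
o(t) = 2*t² (o(t) = t*(2*t) = 2*t²)
2756631 + o(f(46, 16)) = 2756631 + 2*(46² + 11*16² - 44*46*16)² = 2756631 + 2*(2116 + 11*256 - 32384)² = 2756631 + 2*(2116 + 2816 - 32384)² = 2756631 + 2*(-27452)² = 2756631 + 2*753612304 = 2756631 + 1507224608 = 1509981239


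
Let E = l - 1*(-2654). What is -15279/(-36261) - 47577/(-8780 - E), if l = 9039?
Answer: 679332188/247457151 ≈ 2.7453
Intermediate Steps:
E = 11693 (E = 9039 - 1*(-2654) = 9039 + 2654 = 11693)
-15279/(-36261) - 47577/(-8780 - E) = -15279/(-36261) - 47577/(-8780 - 1*11693) = -15279*(-1/36261) - 47577/(-8780 - 11693) = 5093/12087 - 47577/(-20473) = 5093/12087 - 47577*(-1/20473) = 5093/12087 + 47577/20473 = 679332188/247457151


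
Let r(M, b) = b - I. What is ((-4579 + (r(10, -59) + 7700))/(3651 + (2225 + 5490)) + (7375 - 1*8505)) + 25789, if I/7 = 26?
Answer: 140138537/5683 ≈ 24659.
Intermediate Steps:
I = 182 (I = 7*26 = 182)
r(M, b) = -182 + b (r(M, b) = b - 1*182 = b - 182 = -182 + b)
((-4579 + (r(10, -59) + 7700))/(3651 + (2225 + 5490)) + (7375 - 1*8505)) + 25789 = ((-4579 + ((-182 - 59) + 7700))/(3651 + (2225 + 5490)) + (7375 - 1*8505)) + 25789 = ((-4579 + (-241 + 7700))/(3651 + 7715) + (7375 - 8505)) + 25789 = ((-4579 + 7459)/11366 - 1130) + 25789 = (2880*(1/11366) - 1130) + 25789 = (1440/5683 - 1130) + 25789 = -6420350/5683 + 25789 = 140138537/5683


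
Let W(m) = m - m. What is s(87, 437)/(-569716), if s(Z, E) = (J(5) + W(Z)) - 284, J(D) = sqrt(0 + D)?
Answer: 71/142429 - sqrt(5)/569716 ≈ 0.00049457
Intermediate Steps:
W(m) = 0
J(D) = sqrt(D)
s(Z, E) = -284 + sqrt(5) (s(Z, E) = (sqrt(5) + 0) - 284 = sqrt(5) - 284 = -284 + sqrt(5))
s(87, 437)/(-569716) = (-284 + sqrt(5))/(-569716) = (-284 + sqrt(5))*(-1/569716) = 71/142429 - sqrt(5)/569716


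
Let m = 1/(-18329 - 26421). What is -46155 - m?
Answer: -2065436249/44750 ≈ -46155.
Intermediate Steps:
m = -1/44750 (m = 1/(-44750) = -1/44750 ≈ -2.2346e-5)
-46155 - m = -46155 - 1*(-1/44750) = -46155 + 1/44750 = -2065436249/44750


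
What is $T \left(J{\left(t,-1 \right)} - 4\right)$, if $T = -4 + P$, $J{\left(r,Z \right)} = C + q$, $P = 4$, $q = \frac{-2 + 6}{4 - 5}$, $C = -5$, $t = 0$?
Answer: $0$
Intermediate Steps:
$q = -4$ ($q = \frac{4}{-1} = 4 \left(-1\right) = -4$)
$J{\left(r,Z \right)} = -9$ ($J{\left(r,Z \right)} = -5 - 4 = -9$)
$T = 0$ ($T = -4 + 4 = 0$)
$T \left(J{\left(t,-1 \right)} - 4\right) = 0 \left(-9 - 4\right) = 0 \left(-13\right) = 0$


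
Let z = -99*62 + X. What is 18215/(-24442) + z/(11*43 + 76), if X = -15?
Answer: -53463887/4472886 ≈ -11.953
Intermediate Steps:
z = -6153 (z = -99*62 - 15 = -6138 - 15 = -6153)
18215/(-24442) + z/(11*43 + 76) = 18215/(-24442) - 6153/(11*43 + 76) = 18215*(-1/24442) - 6153/(473 + 76) = -18215/24442 - 6153/549 = -18215/24442 - 6153*1/549 = -18215/24442 - 2051/183 = -53463887/4472886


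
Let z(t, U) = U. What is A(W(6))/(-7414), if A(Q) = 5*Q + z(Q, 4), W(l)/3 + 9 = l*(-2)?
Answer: 311/7414 ≈ 0.041948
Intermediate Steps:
W(l) = -27 - 6*l (W(l) = -27 + 3*(l*(-2)) = -27 + 3*(-2*l) = -27 - 6*l)
A(Q) = 4 + 5*Q (A(Q) = 5*Q + 4 = 4 + 5*Q)
A(W(6))/(-7414) = (4 + 5*(-27 - 6*6))/(-7414) = (4 + 5*(-27 - 36))*(-1/7414) = (4 + 5*(-63))*(-1/7414) = (4 - 315)*(-1/7414) = -311*(-1/7414) = 311/7414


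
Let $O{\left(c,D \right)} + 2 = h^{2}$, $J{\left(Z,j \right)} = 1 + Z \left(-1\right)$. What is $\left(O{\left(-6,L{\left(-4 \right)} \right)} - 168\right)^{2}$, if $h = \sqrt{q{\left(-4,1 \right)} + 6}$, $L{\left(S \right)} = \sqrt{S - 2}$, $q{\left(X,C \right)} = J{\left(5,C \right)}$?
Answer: $28224$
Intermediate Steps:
$J{\left(Z,j \right)} = 1 - Z$
$q{\left(X,C \right)} = -4$ ($q{\left(X,C \right)} = 1 - 5 = -4$)
$L{\left(S \right)} = \sqrt{-2 + S}$
$h = \sqrt{2}$ ($h = \sqrt{-4 + 6} = \sqrt{2} \approx 1.4142$)
$O{\left(c,D \right)} = 0$ ($O{\left(c,D \right)} = -2 + \left(\sqrt{2}\right)^{2} = -2 + 2 = 0$)
$\left(O{\left(-6,L{\left(-4 \right)} \right)} - 168\right)^{2} = \left(0 - 168\right)^{2} = \left(-168\right)^{2} = 28224$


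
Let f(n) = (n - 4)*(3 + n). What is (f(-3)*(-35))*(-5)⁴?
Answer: 0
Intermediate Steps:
f(n) = (-4 + n)*(3 + n)
(f(-3)*(-35))*(-5)⁴ = ((-12 + (-3)² - 1*(-3))*(-35))*(-5)⁴ = ((-12 + 9 + 3)*(-35))*625 = (0*(-35))*625 = 0*625 = 0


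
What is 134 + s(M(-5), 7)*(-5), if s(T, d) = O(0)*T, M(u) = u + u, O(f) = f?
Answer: 134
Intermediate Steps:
M(u) = 2*u
s(T, d) = 0 (s(T, d) = 0*T = 0)
134 + s(M(-5), 7)*(-5) = 134 + 0*(-5) = 134 + 0 = 134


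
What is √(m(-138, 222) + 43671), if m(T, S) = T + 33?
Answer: √43566 ≈ 208.72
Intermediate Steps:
m(T, S) = 33 + T
√(m(-138, 222) + 43671) = √((33 - 138) + 43671) = √(-105 + 43671) = √43566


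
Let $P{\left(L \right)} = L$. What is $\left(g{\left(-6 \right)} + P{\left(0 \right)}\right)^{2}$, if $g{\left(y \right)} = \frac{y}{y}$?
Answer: $1$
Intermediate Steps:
$g{\left(y \right)} = 1$
$\left(g{\left(-6 \right)} + P{\left(0 \right)}\right)^{2} = \left(1 + 0\right)^{2} = 1^{2} = 1$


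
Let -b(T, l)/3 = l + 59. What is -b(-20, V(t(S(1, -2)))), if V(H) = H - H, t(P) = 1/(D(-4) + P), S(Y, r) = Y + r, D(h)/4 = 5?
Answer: 177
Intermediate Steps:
D(h) = 20 (D(h) = 4*5 = 20)
t(P) = 1/(20 + P)
V(H) = 0
b(T, l) = -177 - 3*l (b(T, l) = -3*(l + 59) = -3*(59 + l) = -177 - 3*l)
-b(-20, V(t(S(1, -2)))) = -(-177 - 3*0) = -(-177 + 0) = -1*(-177) = 177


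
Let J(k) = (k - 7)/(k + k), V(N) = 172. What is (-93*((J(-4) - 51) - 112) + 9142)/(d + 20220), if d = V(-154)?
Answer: 193385/163136 ≈ 1.1854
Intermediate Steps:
J(k) = (-7 + k)/(2*k) (J(k) = (-7 + k)/((2*k)) = (-7 + k)*(1/(2*k)) = (-7 + k)/(2*k))
d = 172
(-93*((J(-4) - 51) - 112) + 9142)/(d + 20220) = (-93*(((1/2)*(-7 - 4)/(-4) - 51) - 112) + 9142)/(172 + 20220) = (-93*(((1/2)*(-1/4)*(-11) - 51) - 112) + 9142)/20392 = (-93*((11/8 - 51) - 112) + 9142)*(1/20392) = (-93*(-397/8 - 112) + 9142)*(1/20392) = (-93*(-1293/8) + 9142)*(1/20392) = (120249/8 + 9142)*(1/20392) = (193385/8)*(1/20392) = 193385/163136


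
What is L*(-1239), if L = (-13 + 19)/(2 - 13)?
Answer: 7434/11 ≈ 675.82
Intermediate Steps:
L = -6/11 (L = 6/(-11) = 6*(-1/11) = -6/11 ≈ -0.54545)
L*(-1239) = -6/11*(-1239) = 7434/11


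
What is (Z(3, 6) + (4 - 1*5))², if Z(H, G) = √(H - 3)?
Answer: 1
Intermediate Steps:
Z(H, G) = √(-3 + H)
(Z(3, 6) + (4 - 1*5))² = (√(-3 + 3) + (4 - 1*5))² = (√0 + (4 - 5))² = (0 - 1)² = (-1)² = 1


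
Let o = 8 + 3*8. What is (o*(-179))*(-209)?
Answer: 1197152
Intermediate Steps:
o = 32 (o = 8 + 24 = 32)
(o*(-179))*(-209) = (32*(-179))*(-209) = -5728*(-209) = 1197152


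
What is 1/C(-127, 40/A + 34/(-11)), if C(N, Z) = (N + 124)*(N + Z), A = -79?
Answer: 869/340467 ≈ 0.0025524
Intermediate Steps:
C(N, Z) = (124 + N)*(N + Z)
1/C(-127, 40/A + 34/(-11)) = 1/((-127)² + 124*(-127) + 124*(40/(-79) + 34/(-11)) - 127*(40/(-79) + 34/(-11))) = 1/(16129 - 15748 + 124*(40*(-1/79) + 34*(-1/11)) - 127*(40*(-1/79) + 34*(-1/11))) = 1/(16129 - 15748 + 124*(-40/79 - 34/11) - 127*(-40/79 - 34/11)) = 1/(16129 - 15748 + 124*(-3126/869) - 127*(-3126/869)) = 1/(16129 - 15748 - 387624/869 + 397002/869) = 1/(340467/869) = 869/340467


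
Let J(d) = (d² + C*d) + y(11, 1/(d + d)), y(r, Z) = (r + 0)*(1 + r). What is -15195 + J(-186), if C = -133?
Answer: 44271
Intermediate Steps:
y(r, Z) = r*(1 + r)
J(d) = 132 + d² - 133*d (J(d) = (d² - 133*d) + 11*(1 + 11) = (d² - 133*d) + 11*12 = (d² - 133*d) + 132 = 132 + d² - 133*d)
-15195 + J(-186) = -15195 + (132 + (-186)² - 133*(-186)) = -15195 + (132 + 34596 + 24738) = -15195 + 59466 = 44271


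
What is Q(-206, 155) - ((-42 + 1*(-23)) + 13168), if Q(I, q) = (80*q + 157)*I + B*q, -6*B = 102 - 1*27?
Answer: -5203565/2 ≈ -2.6018e+6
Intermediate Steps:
B = -25/2 (B = -(102 - 1*27)/6 = -(102 - 27)/6 = -⅙*75 = -25/2 ≈ -12.500)
Q(I, q) = -25*q/2 + I*(157 + 80*q) (Q(I, q) = (80*q + 157)*I - 25*q/2 = (157 + 80*q)*I - 25*q/2 = I*(157 + 80*q) - 25*q/2 = -25*q/2 + I*(157 + 80*q))
Q(-206, 155) - ((-42 + 1*(-23)) + 13168) = (157*(-206) - 25/2*155 + 80*(-206)*155) - ((-42 + 1*(-23)) + 13168) = (-32342 - 3875/2 - 2554400) - ((-42 - 23) + 13168) = -5177359/2 - (-65 + 13168) = -5177359/2 - 1*13103 = -5177359/2 - 13103 = -5203565/2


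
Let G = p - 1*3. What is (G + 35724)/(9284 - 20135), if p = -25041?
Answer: -3560/3617 ≈ -0.98424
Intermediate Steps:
G = -25044 (G = -25041 - 1*3 = -25041 - 3 = -25044)
(G + 35724)/(9284 - 20135) = (-25044 + 35724)/(9284 - 20135) = 10680/(-10851) = 10680*(-1/10851) = -3560/3617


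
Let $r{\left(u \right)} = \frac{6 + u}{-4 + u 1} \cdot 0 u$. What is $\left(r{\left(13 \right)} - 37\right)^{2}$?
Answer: $1369$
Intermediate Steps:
$r{\left(u \right)} = 0$ ($r{\left(u \right)} = \frac{6 + u}{-4 + u} 0 u = 0 u = 0$)
$\left(r{\left(13 \right)} - 37\right)^{2} = \left(0 - 37\right)^{2} = \left(-37\right)^{2} = 1369$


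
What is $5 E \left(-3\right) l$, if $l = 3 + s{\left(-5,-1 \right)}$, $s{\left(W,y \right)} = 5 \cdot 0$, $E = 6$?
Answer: $-270$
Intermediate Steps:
$s{\left(W,y \right)} = 0$
$l = 3$ ($l = 3 + 0 = 3$)
$5 E \left(-3\right) l = 5 \cdot 6 \left(-3\right) 3 = 30 \left(-3\right) 3 = \left(-90\right) 3 = -270$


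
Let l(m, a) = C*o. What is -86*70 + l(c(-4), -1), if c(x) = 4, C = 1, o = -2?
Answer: -6022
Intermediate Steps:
l(m, a) = -2 (l(m, a) = 1*(-2) = -2)
-86*70 + l(c(-4), -1) = -86*70 - 2 = -6020 - 2 = -6022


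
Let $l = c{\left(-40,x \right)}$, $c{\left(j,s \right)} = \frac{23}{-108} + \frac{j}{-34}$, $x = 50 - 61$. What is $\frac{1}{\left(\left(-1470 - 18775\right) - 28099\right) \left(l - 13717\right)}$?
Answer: $\frac{459}{304357423298} \approx 1.5081 \cdot 10^{-9}$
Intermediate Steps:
$x = -11$
$c{\left(j,s \right)} = - \frac{23}{108} - \frac{j}{34}$ ($c{\left(j,s \right)} = 23 \left(- \frac{1}{108}\right) + j \left(- \frac{1}{34}\right) = - \frac{23}{108} - \frac{j}{34}$)
$l = \frac{1769}{1836}$ ($l = - \frac{23}{108} - - \frac{20}{17} = - \frac{23}{108} + \frac{20}{17} = \frac{1769}{1836} \approx 0.96351$)
$\frac{1}{\left(\left(-1470 - 18775\right) - 28099\right) \left(l - 13717\right)} = \frac{1}{\left(\left(-1470 - 18775\right) - 28099\right) \left(\frac{1769}{1836} - 13717\right)} = \frac{1}{\left(\left(-1470 - 18775\right) - 28099\right) \left(- \frac{25182643}{1836}\right)} = \frac{1}{\left(-20245 - 28099\right) \left(- \frac{25182643}{1836}\right)} = \frac{1}{\left(-48344\right) \left(- \frac{25182643}{1836}\right)} = \frac{1}{\frac{304357423298}{459}} = \frac{459}{304357423298}$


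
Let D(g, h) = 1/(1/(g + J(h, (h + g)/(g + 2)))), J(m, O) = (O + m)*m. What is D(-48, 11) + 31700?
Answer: 1461965/46 ≈ 31782.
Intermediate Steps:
J(m, O) = m*(O + m)
D(g, h) = g + h*(h + (g + h)/(2 + g)) (D(g, h) = 1/(1/(g + h*((h + g)/(g + 2) + h))) = 1/(1/(g + h*((g + h)/(2 + g) + h))) = 1/(1/(g + h*(h + (g + h)/(2 + g)))) = g + h*(h + (g + h)/(2 + g)))
D(-48, 11) + 31700 = (-48*(2 - 48) + 11*(-48 + 11 + 11*(2 - 48)))/(2 - 48) + 31700 = (-48*(-46) + 11*(-48 + 11 + 11*(-46)))/(-46) + 31700 = -(2208 + 11*(-48 + 11 - 506))/46 + 31700 = -(2208 + 11*(-543))/46 + 31700 = -(2208 - 5973)/46 + 31700 = -1/46*(-3765) + 31700 = 3765/46 + 31700 = 1461965/46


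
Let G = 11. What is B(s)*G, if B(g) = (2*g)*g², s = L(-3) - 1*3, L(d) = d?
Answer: -4752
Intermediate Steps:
s = -6 (s = -3 - 1*3 = -3 - 3 = -6)
B(g) = 2*g³
B(s)*G = (2*(-6)³)*11 = (2*(-216))*11 = -432*11 = -4752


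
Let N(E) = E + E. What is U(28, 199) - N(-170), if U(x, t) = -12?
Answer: 328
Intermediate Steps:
N(E) = 2*E
U(28, 199) - N(-170) = -12 - 2*(-170) = -12 - 1*(-340) = -12 + 340 = 328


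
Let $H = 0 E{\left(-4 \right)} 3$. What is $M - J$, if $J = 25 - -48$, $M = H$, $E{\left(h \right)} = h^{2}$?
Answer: $-73$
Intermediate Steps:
$H = 0$ ($H = 0 \left(-4\right)^{2} \cdot 3 = 0 \cdot 16 \cdot 3 = 0 \cdot 3 = 0$)
$M = 0$
$J = 73$ ($J = 25 + 48 = 73$)
$M - J = 0 - 73 = -73$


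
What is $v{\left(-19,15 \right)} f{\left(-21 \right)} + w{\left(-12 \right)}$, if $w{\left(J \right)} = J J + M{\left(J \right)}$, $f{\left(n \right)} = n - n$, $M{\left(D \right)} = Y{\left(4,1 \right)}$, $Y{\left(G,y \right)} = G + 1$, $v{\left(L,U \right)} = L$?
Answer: $149$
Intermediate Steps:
$Y{\left(G,y \right)} = 1 + G$
$M{\left(D \right)} = 5$ ($M{\left(D \right)} = 1 + 4 = 5$)
$f{\left(n \right)} = 0$
$w{\left(J \right)} = 5 + J^{2}$ ($w{\left(J \right)} = J J + 5 = J^{2} + 5 = 5 + J^{2}$)
$v{\left(-19,15 \right)} f{\left(-21 \right)} + w{\left(-12 \right)} = \left(-19\right) 0 + \left(5 + \left(-12\right)^{2}\right) = 0 + \left(5 + 144\right) = 0 + 149 = 149$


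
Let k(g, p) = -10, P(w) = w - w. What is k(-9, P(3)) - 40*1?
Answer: -50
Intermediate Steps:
P(w) = 0
k(-9, P(3)) - 40*1 = -10 - 40*1 = -10 - 40 = -50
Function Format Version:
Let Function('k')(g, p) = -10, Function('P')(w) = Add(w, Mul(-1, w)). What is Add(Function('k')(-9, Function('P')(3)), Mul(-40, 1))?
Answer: -50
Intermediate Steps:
Function('P')(w) = 0
Add(Function('k')(-9, Function('P')(3)), Mul(-40, 1)) = Add(-10, Mul(-40, 1)) = Add(-10, -40) = -50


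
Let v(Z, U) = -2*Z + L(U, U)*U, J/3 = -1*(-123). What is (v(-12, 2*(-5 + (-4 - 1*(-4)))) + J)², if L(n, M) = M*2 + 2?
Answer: 328329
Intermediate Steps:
L(n, M) = 2 + 2*M (L(n, M) = 2*M + 2 = 2 + 2*M)
J = 369 (J = 3*(-1*(-123)) = 3*123 = 369)
v(Z, U) = -2*Z + U*(2 + 2*U) (v(Z, U) = -2*Z + (2 + 2*U)*U = -2*Z + U*(2 + 2*U))
(v(-12, 2*(-5 + (-4 - 1*(-4)))) + J)² = ((-2*(-12) + 2*(2*(-5 + (-4 - 1*(-4))))*(1 + 2*(-5 + (-4 - 1*(-4))))) + 369)² = ((24 + 2*(2*(-5 + (-4 + 4)))*(1 + 2*(-5 + (-4 + 4)))) + 369)² = ((24 + 2*(2*(-5 + 0))*(1 + 2*(-5 + 0))) + 369)² = ((24 + 2*(2*(-5))*(1 + 2*(-5))) + 369)² = ((24 + 2*(-10)*(1 - 10)) + 369)² = ((24 + 2*(-10)*(-9)) + 369)² = ((24 + 180) + 369)² = (204 + 369)² = 573² = 328329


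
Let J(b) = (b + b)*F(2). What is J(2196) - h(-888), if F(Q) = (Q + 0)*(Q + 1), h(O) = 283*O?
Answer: 277656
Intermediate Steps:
F(Q) = Q*(1 + Q)
J(b) = 12*b (J(b) = (b + b)*(2*(1 + 2)) = (2*b)*(2*3) = (2*b)*6 = 12*b)
J(2196) - h(-888) = 12*2196 - 283*(-888) = 26352 - 1*(-251304) = 26352 + 251304 = 277656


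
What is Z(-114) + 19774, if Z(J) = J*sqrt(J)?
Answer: 19774 - 114*I*sqrt(114) ≈ 19774.0 - 1217.2*I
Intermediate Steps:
Z(J) = J**(3/2)
Z(-114) + 19774 = (-114)**(3/2) + 19774 = -114*I*sqrt(114) + 19774 = 19774 - 114*I*sqrt(114)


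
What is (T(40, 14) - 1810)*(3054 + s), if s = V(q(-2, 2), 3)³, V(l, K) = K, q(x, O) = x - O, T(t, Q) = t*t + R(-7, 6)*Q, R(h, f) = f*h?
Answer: -2458638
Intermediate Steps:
T(t, Q) = t² - 42*Q (T(t, Q) = t*t + (6*(-7))*Q = t² - 42*Q)
s = 27 (s = 3³ = 27)
(T(40, 14) - 1810)*(3054 + s) = ((40² - 42*14) - 1810)*(3054 + 27) = ((1600 - 588) - 1810)*3081 = (1012 - 1810)*3081 = -798*3081 = -2458638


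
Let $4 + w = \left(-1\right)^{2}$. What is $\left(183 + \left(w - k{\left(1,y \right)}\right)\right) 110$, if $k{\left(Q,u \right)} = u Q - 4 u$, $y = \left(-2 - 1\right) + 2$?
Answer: $19470$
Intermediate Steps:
$y = -1$ ($y = -3 + 2 = -1$)
$w = -3$ ($w = -4 + \left(-1\right)^{2} = -4 + 1 = -3$)
$k{\left(Q,u \right)} = - 4 u + Q u$ ($k{\left(Q,u \right)} = Q u - 4 u = - 4 u + Q u$)
$\left(183 + \left(w - k{\left(1,y \right)}\right)\right) 110 = \left(183 - \left(3 - \left(-4 + 1\right)\right)\right) 110 = \left(183 - \left(3 - -3\right)\right) 110 = \left(183 - 6\right) 110 = 177 \cdot 110 = 19470$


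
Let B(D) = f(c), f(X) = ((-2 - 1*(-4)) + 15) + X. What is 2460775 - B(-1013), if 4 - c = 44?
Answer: 2460798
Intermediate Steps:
c = -40 (c = 4 - 1*44 = 4 - 44 = -40)
f(X) = 17 + X (f(X) = ((-2 + 4) + 15) + X = (2 + 15) + X = 17 + X)
B(D) = -23 (B(D) = 17 - 40 = -23)
2460775 - B(-1013) = 2460775 - 1*(-23) = 2460775 + 23 = 2460798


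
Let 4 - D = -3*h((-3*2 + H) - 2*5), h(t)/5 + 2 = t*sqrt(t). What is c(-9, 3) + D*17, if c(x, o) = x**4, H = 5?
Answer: 6119 - 2805*I*sqrt(11) ≈ 6119.0 - 9303.1*I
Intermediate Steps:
h(t) = -10 + 5*t**(3/2) (h(t) = -10 + 5*(t*sqrt(t)) = -10 + 5*t**(3/2))
D = -26 - 165*I*sqrt(11) (D = 4 - (-3)*(-10 + 5*((-3*2 + 5) - 2*5)**(3/2)) = 4 - (-3)*(-10 + 5*((-6 + 5) - 10)**(3/2)) = 4 - (-3)*(-10 + 5*(-1 - 10)**(3/2)) = 4 - (-3)*(-10 + 5*(-11)**(3/2)) = 4 - (-3)*(-10 + 5*(-11*I*sqrt(11))) = 4 - (-3)*(-10 - 55*I*sqrt(11)) = 4 - (30 + 165*I*sqrt(11)) = 4 + (-30 - 165*I*sqrt(11)) = -26 - 165*I*sqrt(11) ≈ -26.0 - 547.24*I)
c(-9, 3) + D*17 = (-9)**4 + (-26 - 165*I*sqrt(11))*17 = 6561 + (-442 - 2805*I*sqrt(11)) = 6119 - 2805*I*sqrt(11)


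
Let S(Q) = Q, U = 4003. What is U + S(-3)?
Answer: 4000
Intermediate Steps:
U + S(-3) = 4003 - 3 = 4000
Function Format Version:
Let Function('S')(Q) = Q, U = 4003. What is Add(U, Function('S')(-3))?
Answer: 4000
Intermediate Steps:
Add(U, Function('S')(-3)) = Add(4003, -3) = 4000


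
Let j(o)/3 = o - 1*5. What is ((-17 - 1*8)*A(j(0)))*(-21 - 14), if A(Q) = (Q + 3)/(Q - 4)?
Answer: 10500/19 ≈ 552.63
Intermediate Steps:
j(o) = -15 + 3*o (j(o) = 3*(o - 1*5) = 3*(o - 5) = 3*(-5 + o) = -15 + 3*o)
A(Q) = (3 + Q)/(-4 + Q)
((-17 - 1*8)*A(j(0)))*(-21 - 14) = ((-17 - 1*8)*((3 + (-15 + 3*0))/(-4 + (-15 + 3*0))))*(-21 - 14) = ((-17 - 8)*((3 + (-15 + 0))/(-4 + (-15 + 0))))*(-35) = -25*(3 - 15)/(-4 - 15)*(-35) = -25*(-12)/(-19)*(-35) = -(-25)*(-12)/19*(-35) = -25*12/19*(-35) = -300/19*(-35) = 10500/19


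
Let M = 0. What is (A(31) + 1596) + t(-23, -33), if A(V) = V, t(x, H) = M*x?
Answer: 1627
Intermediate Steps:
t(x, H) = 0 (t(x, H) = 0*x = 0)
(A(31) + 1596) + t(-23, -33) = (31 + 1596) + 0 = 1627 + 0 = 1627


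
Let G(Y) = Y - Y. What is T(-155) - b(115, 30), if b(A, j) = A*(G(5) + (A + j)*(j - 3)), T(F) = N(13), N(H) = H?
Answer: -450212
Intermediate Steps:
G(Y) = 0
T(F) = 13
b(A, j) = A*(-3 + j)*(A + j) (b(A, j) = A*(0 + (A + j)*(j - 3)) = A*(0 + (A + j)*(-3 + j)) = A*(0 + (-3 + j)*(A + j)) = A*((-3 + j)*(A + j)) = A*(-3 + j)*(A + j))
T(-155) - b(115, 30) = 13 - 115*(30² - 3*115 - 3*30 + 115*30) = 13 - 115*(900 - 345 - 90 + 3450) = 13 - 115*3915 = 13 - 1*450225 = 13 - 450225 = -450212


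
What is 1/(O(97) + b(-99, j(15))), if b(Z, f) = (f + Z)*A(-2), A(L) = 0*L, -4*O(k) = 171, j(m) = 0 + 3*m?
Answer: -4/171 ≈ -0.023392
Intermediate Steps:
j(m) = 3*m
O(k) = -171/4 (O(k) = -¼*171 = -171/4)
A(L) = 0
b(Z, f) = 0 (b(Z, f) = (f + Z)*0 = (Z + f)*0 = 0)
1/(O(97) + b(-99, j(15))) = 1/(-171/4 + 0) = 1/(-171/4) = -4/171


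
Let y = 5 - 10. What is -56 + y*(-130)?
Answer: 594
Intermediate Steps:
y = -5
-56 + y*(-130) = -56 - 5*(-130) = -56 + 650 = 594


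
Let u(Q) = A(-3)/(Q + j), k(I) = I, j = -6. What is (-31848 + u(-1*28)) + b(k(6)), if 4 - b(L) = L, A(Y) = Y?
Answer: -1082897/34 ≈ -31850.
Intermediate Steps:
u(Q) = -3/(-6 + Q) (u(Q) = -3/(Q - 6) = -3/(-6 + Q))
b(L) = 4 - L
(-31848 + u(-1*28)) + b(k(6)) = (-31848 - 3/(-6 - 1*28)) + (4 - 1*6) = (-31848 - 3/(-6 - 28)) + (4 - 6) = (-31848 - 3/(-34)) - 2 = (-31848 - 3*(-1/34)) - 2 = (-31848 + 3/34) - 2 = -1082829/34 - 2 = -1082897/34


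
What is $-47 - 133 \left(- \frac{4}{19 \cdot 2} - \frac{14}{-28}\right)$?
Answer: $- \frac{199}{2} \approx -99.5$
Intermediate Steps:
$-47 - 133 \left(- \frac{4}{19 \cdot 2} - \frac{14}{-28}\right) = -47 - 133 \left(- \frac{4}{38} - - \frac{1}{2}\right) = -47 - 133 \left(\left(-4\right) \frac{1}{38} + \frac{1}{2}\right) = -47 - 133 \left(- \frac{2}{19} + \frac{1}{2}\right) = -47 - \frac{105}{2} = - \frac{199}{2}$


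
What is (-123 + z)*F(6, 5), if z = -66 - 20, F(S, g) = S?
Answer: -1254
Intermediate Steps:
z = -86
(-123 + z)*F(6, 5) = (-123 - 86)*6 = -209*6 = -1254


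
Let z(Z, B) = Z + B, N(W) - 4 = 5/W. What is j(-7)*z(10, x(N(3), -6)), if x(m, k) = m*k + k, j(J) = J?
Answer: 210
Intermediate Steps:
N(W) = 4 + 5/W
x(m, k) = k + k*m (x(m, k) = k*m + k = k + k*m)
z(Z, B) = B + Z
j(-7)*z(10, x(N(3), -6)) = -7*(-6*(1 + (4 + 5/3)) + 10) = -7*(-6*(1 + 17/3) + 10) = -7*(-6*20/3 + 10) = -7*(-40 + 10) = -7*(-30) = 210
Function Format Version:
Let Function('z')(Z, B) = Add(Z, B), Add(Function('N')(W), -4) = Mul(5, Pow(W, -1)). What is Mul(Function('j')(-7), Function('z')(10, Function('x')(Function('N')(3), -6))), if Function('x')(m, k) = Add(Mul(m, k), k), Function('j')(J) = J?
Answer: 210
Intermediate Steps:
Function('N')(W) = Add(4, Mul(5, Pow(W, -1)))
Function('x')(m, k) = Add(k, Mul(k, m)) (Function('x')(m, k) = Add(Mul(k, m), k) = Add(k, Mul(k, m)))
Function('z')(Z, B) = Add(B, Z)
Mul(Function('j')(-7), Function('z')(10, Function('x')(Function('N')(3), -6))) = Mul(-7, Add(Mul(-6, Add(1, Add(4, Mul(5, Pow(3, -1))))), 10)) = Mul(-7, Add(Mul(-6, Add(1, Add(4, Mul(5, Rational(1, 3))))), 10)) = Mul(-7, Add(Mul(-6, Add(1, Add(4, Rational(5, 3)))), 10)) = Mul(-7, Add(Mul(-6, Add(1, Rational(17, 3))), 10)) = Mul(-7, Add(Mul(-6, Rational(20, 3)), 10)) = Mul(-7, Add(-40, 10)) = Mul(-7, -30) = 210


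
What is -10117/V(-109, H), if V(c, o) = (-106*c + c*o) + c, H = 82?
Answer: -10117/2507 ≈ -4.0355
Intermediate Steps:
V(c, o) = -105*c + c*o
-10117/V(-109, H) = -10117*(-1/(109*(-105 + 82))) = -10117/((-109*(-23))) = -10117/2507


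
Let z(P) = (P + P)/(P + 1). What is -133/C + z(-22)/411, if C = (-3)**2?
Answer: -14167/959 ≈ -14.773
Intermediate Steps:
C = 9
z(P) = 2*P/(1 + P) (z(P) = (2*P)/(1 + P) = 2*P/(1 + P))
-133/C + z(-22)/411 = -133/9 + (2*(-22)/(1 - 22))/411 = -133*1/9 + (2*(-22)/(-21))*(1/411) = -133/9 + (2*(-22)*(-1/21))*(1/411) = -133/9 + (44/21)*(1/411) = -133/9 + 44/8631 = -14167/959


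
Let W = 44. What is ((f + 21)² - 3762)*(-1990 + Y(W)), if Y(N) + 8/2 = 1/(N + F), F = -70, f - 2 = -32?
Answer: 190841445/26 ≈ 7.3401e+6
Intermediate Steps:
f = -30 (f = 2 - 32 = -30)
Y(N) = -4 + 1/(-70 + N) (Y(N) = -4 + 1/(N - 70) = -4 + 1/(-70 + N))
((f + 21)² - 3762)*(-1990 + Y(W)) = ((-30 + 21)² - 3762)*(-1990 + (281 - 4*44)/(-70 + 44)) = ((-9)² - 3762)*(-1990 + (281 - 176)/(-26)) = (81 - 3762)*(-1990 - 1/26*105) = -3681*(-1990 - 105/26) = -3681*(-51845/26) = 190841445/26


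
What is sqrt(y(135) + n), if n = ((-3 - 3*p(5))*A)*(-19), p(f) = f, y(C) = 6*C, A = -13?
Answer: 6*I*sqrt(101) ≈ 60.299*I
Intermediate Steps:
n = -4446 (n = ((-3 - 3*5)*(-13))*(-19) = ((-3 - 15)*(-13))*(-19) = -18*(-13)*(-19) = 234*(-19) = -4446)
sqrt(y(135) + n) = sqrt(6*135 - 4446) = sqrt(810 - 4446) = sqrt(-3636) = 6*I*sqrt(101)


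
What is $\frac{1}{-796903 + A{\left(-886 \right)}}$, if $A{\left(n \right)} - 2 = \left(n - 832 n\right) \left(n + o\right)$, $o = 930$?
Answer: $\frac{1}{31598803} \approx 3.1647 \cdot 10^{-8}$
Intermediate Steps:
$A{\left(n \right)} = 2 - 831 n \left(930 + n\right)$ ($A{\left(n \right)} = 2 + \left(n - 832 n\right) \left(n + 930\right) = 2 + - 831 n \left(930 + n\right) = 2 - 831 n \left(930 + n\right)$)
$\frac{1}{-796903 + A{\left(-886 \right)}} = \frac{1}{-796903 - \left(-684727382 + 652331676\right)} = \frac{1}{-796903 + \left(2 + 684727380 - 652331676\right)} = \frac{1}{-796903 + 32395706} = \frac{1}{31598803}$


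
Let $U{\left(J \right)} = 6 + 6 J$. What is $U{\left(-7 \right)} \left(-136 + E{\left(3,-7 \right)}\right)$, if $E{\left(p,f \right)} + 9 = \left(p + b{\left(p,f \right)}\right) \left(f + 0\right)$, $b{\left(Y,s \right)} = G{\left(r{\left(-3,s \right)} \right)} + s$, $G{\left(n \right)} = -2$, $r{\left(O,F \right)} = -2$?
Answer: $3708$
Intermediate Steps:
$b{\left(Y,s \right)} = -2 + s$
$E{\left(p,f \right)} = -9 + f \left(-2 + f + p\right)$ ($E{\left(p,f \right)} = -9 + \left(p + \left(-2 + f\right)\right) \left(f + 0\right) = -9 + \left(-2 + f + p\right) f = -9 + f \left(-2 + f + p\right)$)
$U{\left(-7 \right)} \left(-136 + E{\left(3,-7 \right)}\right) = \left(6 + 6 \left(-7\right)\right) \left(-136 - \left(30 + 7 \left(-2 - 7\right)\right)\right) = \left(6 - 42\right) \left(-136 - -33\right) = - 36 \left(-136 - -33\right) = - 36 \left(-136 + 33\right) = \left(-36\right) \left(-103\right) = 3708$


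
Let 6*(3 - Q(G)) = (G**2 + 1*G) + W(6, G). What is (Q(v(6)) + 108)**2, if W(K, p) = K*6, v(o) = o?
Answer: 9604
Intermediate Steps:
W(K, p) = 6*K
Q(G) = -3 - G/6 - G**2/6 (Q(G) = 3 - ((G**2 + 1*G) + 6*6)/6 = 3 - ((G**2 + G) + 36)/6 = 3 - ((G + G**2) + 36)/6 = 3 - (36 + G + G**2)/6 = 3 + (-6 - G/6 - G**2/6) = -3 - G/6 - G**2/6)
(Q(v(6)) + 108)**2 = ((-3 - 1/6*6 - 1/6*6**2) + 108)**2 = ((-3 - 1 - 1/6*36) + 108)**2 = ((-3 - 1 - 6) + 108)**2 = (-10 + 108)**2 = 98**2 = 9604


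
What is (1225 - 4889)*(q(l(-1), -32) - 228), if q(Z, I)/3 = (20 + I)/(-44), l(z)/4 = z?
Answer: 9156336/11 ≈ 8.3239e+5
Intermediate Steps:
l(z) = 4*z
q(Z, I) = -15/11 - 3*I/44 (q(Z, I) = 3*((20 + I)/(-44)) = 3*((20 + I)*(-1/44)) = 3*(-5/11 - I/44) = -15/11 - 3*I/44)
(1225 - 4889)*(q(l(-1), -32) - 228) = (1225 - 4889)*((-15/11 - 3/44*(-32)) - 228) = -3664*((-15/11 + 24/11) - 228) = -3664*(9/11 - 228) = -3664*(-2499/11) = 9156336/11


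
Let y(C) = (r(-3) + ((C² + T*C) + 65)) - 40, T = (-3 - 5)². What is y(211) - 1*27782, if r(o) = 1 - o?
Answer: 30272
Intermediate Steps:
T = 64 (T = (-8)² = 64)
y(C) = 29 + C² + 64*C (y(C) = ((1 - 1*(-3)) + ((C² + 64*C) + 65)) - 40 = ((1 + 3) + (65 + C² + 64*C)) - 40 = (4 + (65 + C² + 64*C)) - 40 = (69 + C² + 64*C) - 40 = 29 + C² + 64*C)
y(211) - 1*27782 = (29 + 211² + 64*211) - 1*27782 = (29 + 44521 + 13504) - 27782 = 58054 - 27782 = 30272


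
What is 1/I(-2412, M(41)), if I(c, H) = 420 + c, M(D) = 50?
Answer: -1/1992 ≈ -0.00050201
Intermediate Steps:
1/I(-2412, M(41)) = 1/(420 - 2412) = 1/(-1992) = -1/1992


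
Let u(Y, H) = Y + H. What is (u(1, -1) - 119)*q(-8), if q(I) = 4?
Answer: -476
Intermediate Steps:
u(Y, H) = H + Y
(u(1, -1) - 119)*q(-8) = ((-1 + 1) - 119)*4 = (0 - 119)*4 = -119*4 = -476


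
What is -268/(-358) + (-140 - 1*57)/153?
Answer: -14761/27387 ≈ -0.53898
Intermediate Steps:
-268/(-358) + (-140 - 1*57)/153 = -268*(-1/358) + (-140 - 57)*(1/153) = 134/179 - 197*1/153 = 134/179 - 197/153 = -14761/27387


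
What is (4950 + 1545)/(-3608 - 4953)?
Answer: -6495/8561 ≈ -0.75867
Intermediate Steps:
(4950 + 1545)/(-3608 - 4953) = 6495/(-8561) = 6495*(-1/8561) = -6495/8561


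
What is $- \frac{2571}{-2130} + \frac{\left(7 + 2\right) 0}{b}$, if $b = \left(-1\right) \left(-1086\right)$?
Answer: $\frac{857}{710} \approx 1.207$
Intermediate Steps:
$b = 1086$
$- \frac{2571}{-2130} + \frac{\left(7 + 2\right) 0}{b} = - \frac{2571}{-2130} + \frac{\left(7 + 2\right) 0}{1086} = \left(-2571\right) \left(- \frac{1}{2130}\right) + 9 \cdot 0 \cdot \frac{1}{1086} = \frac{857}{710} + 0 \cdot \frac{1}{1086} = \frac{857}{710} + 0 = \frac{857}{710}$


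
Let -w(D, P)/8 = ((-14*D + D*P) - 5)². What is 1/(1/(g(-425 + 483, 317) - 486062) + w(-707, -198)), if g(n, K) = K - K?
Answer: -486062/87350064526669937 ≈ -5.5645e-12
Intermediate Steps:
g(n, K) = 0
w(D, P) = -8*(-5 - 14*D + D*P)² (w(D, P) = -8*((-14*D + D*P) - 5)² = -8*(-5 - 14*D + D*P)²)
1/(1/(g(-425 + 483, 317) - 486062) + w(-707, -198)) = 1/(1/(0 - 486062) - 8*(5 + 14*(-707) - 1*(-707)*(-198))²) = 1/(1/(-486062) - 8*(5 - 9898 - 139986)²) = 1/(-1/486062 - 8*(-149879)²) = 1/(-1/486062 - 8*22463714641) = 1/(-1/486062 - 179709717128) = 1/(-87350064526669937/486062) = -486062/87350064526669937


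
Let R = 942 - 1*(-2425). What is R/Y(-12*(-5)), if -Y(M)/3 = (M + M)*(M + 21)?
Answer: -3367/29160 ≈ -0.11547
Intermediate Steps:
Y(M) = -6*M*(21 + M) (Y(M) = -3*(M + M)*(M + 21) = -3*2*M*(21 + M) = -6*M*(21 + M))
R = 3367 (R = 942 + 2425 = 3367)
R/Y(-12*(-5)) = 3367/((-6*(-12*(-5))*(21 - 12*(-5)))) = 3367/((-6*60*(21 + 60))) = 3367/((-6*60*81)) = 3367/(-29160) = 3367*(-1/29160) = -3367/29160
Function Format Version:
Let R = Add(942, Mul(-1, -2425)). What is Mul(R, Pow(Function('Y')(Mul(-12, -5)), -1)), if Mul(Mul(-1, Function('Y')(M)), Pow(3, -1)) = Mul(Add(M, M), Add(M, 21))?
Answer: Rational(-3367, 29160) ≈ -0.11547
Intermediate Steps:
Function('Y')(M) = Mul(-6, M, Add(21, M)) (Function('Y')(M) = Mul(-3, Mul(Add(M, M), Add(M, 21))) = Mul(-3, Mul(Mul(2, M), Add(21, M))) = Mul(-3, Mul(2, M, Add(21, M))) = Mul(-6, M, Add(21, M)))
R = 3367 (R = Add(942, 2425) = 3367)
Mul(R, Pow(Function('Y')(Mul(-12, -5)), -1)) = Mul(3367, Pow(Mul(-6, Mul(-12, -5), Add(21, Mul(-12, -5))), -1)) = Mul(3367, Pow(Mul(-6, 60, Add(21, 60)), -1)) = Mul(3367, Pow(Mul(-6, 60, 81), -1)) = Mul(3367, Pow(-29160, -1)) = Mul(3367, Rational(-1, 29160)) = Rational(-3367, 29160)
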